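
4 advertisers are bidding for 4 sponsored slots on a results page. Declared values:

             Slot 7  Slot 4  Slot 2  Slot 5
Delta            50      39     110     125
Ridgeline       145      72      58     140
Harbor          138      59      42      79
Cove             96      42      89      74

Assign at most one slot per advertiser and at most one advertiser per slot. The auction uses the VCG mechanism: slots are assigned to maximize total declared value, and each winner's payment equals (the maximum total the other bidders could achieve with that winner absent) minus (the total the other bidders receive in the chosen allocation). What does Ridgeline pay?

Ridgeline pays $62.

Efficient allocation: Delta→Slot 2 ($110), Ridgeline→Slot 5 ($140), Harbor→Slot 7 ($138), Cove→Slot 4 ($42); total welfare W = $430.
Ridgeline receives Slot 5 at value $140, so the others get W − 140 = $290.
Without Ridgeline: best allocation of the remaining 3 bidders over all 4 slots is Delta→Slot 5 ($125), Harbor→Slot 7 ($138), Cove→Slot 2 ($89), total $352.
VCG payment = (others' best without Ridgeline) − (others' welfare with Ridgeline) = 352 − 290 = $62.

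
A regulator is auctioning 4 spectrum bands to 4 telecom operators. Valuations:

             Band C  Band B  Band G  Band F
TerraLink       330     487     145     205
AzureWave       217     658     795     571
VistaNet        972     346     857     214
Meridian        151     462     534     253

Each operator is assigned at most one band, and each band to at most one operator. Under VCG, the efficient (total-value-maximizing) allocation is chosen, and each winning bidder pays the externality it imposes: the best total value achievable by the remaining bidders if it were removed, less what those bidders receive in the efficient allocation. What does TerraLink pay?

Efficient allocation: TerraLink→Band B ($487M), AzureWave→Band F ($571M), VistaNet→Band C ($972M), Meridian→Band G ($534M); total welfare W = $2564M.
TerraLink receives Band B at value $487M, so the others get W − 487 = $2077M.
Without TerraLink: best allocation of the remaining 3 bidders over all 4 bands is AzureWave→Band G ($795M), VistaNet→Band C ($972M), Meridian→Band B ($462M), total $2229M.
VCG payment = (others' best without TerraLink) − (others' welfare with TerraLink) = 2229 − 2077 = $152M.

TerraLink pays $152M.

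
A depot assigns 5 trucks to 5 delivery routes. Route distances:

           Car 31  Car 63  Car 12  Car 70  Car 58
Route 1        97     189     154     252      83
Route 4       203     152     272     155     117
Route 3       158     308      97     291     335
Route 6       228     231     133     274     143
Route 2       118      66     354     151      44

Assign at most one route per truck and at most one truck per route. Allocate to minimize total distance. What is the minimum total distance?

Optimal: Car 31→Route 1 (97 km), Car 63→Route 2 (66 km), Car 12→Route 3 (97 km), Car 70→Route 4 (155 km), Car 58→Route 6 (143 km) — total 97+66+97+155+143 = 558 km.
Column-greedy (each route in turn goes to its cheapest remaining truck) gives 711 km, worse by 153.

Min total: 558 km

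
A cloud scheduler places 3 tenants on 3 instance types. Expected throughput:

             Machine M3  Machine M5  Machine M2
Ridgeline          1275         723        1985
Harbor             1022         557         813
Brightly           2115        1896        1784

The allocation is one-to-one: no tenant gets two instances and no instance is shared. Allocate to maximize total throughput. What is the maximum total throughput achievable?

Maximum total: 4903 ops/s

Optimal: Ridgeline→Machine M2 (1985 ops/s), Harbor→Machine M3 (1022 ops/s), Brightly→Machine M5 (1896 ops/s) — total 1985+1022+1896 = 4903 ops/s.
Max-entry greedy (repeatedly take the single best remaining cell) gives 4657 ops/s, worse by 246.
Next-best assignment: Ridgeline→Machine M2, Harbor→Machine M5, Brightly→Machine M3 = 4657 ops/s.
Swapping Brightly↔Ridgeline (Brightly→Machine M2 1784 ops/s, Ridgeline→Machine M5 723 ops/s) loses 1374.
Every other assignment is strictly worse.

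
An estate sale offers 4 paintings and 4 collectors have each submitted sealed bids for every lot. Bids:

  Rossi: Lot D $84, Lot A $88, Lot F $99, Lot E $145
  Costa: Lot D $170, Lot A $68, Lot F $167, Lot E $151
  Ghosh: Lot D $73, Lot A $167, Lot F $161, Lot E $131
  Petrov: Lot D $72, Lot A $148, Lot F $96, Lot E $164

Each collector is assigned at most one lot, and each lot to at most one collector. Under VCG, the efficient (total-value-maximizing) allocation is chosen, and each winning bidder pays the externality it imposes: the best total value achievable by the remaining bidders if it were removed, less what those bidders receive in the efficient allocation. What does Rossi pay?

Rossi pays $22.

Efficient allocation: Rossi→Lot E ($145), Costa→Lot D ($170), Ghosh→Lot F ($161), Petrov→Lot A ($148); total welfare W = $624.
Rossi receives Lot E at value $145, so the others get W − 145 = $479.
Without Rossi: best allocation of the remaining 3 bidders over all 4 lots is Costa→Lot D ($170), Ghosh→Lot A ($167), Petrov→Lot E ($164), total $501.
VCG payment = (others' best without Rossi) − (others' welfare with Rossi) = 501 − 479 = $22.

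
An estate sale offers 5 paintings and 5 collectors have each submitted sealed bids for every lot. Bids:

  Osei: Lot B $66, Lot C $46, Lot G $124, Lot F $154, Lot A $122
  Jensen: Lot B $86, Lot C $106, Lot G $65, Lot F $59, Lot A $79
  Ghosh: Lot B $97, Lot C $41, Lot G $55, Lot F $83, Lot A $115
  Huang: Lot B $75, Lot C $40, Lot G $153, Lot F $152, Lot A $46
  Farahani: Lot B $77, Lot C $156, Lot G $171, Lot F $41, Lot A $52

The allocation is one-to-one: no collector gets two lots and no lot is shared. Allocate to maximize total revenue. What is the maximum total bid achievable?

Optimal: Osei→Lot F ($154), Jensen→Lot B ($86), Ghosh→Lot A ($115), Huang→Lot G ($153), Farahani→Lot C ($156) — total 154+86+115+153+156 = $664.
Next-best assignment: Osei→Lot A, Jensen→Lot C, Ghosh→Lot B, Huang→Lot F, Farahani→Lot G = $648.
Swapping Jensen↔Huang (Jensen→Lot G $65, Huang→Lot B $75) loses 99.

Max total: $664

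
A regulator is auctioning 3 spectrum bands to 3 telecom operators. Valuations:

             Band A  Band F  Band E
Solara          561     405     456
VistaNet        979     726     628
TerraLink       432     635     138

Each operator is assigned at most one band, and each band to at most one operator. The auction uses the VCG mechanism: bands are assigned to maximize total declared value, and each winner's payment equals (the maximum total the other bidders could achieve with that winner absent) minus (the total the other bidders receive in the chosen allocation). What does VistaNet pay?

VistaNet pays $105M.

Efficient allocation: Solara→Band E ($456M), VistaNet→Band A ($979M), TerraLink→Band F ($635M); total welfare W = $2070M.
VistaNet receives Band A at value $979M, so the others get W − 979 = $1091M.
Without VistaNet: best allocation of the remaining 2 bidders over all 3 bands is Solara→Band A ($561M), TerraLink→Band F ($635M), total $1196M.
VCG payment = (others' best without VistaNet) − (others' welfare with VistaNet) = 1196 − 1091 = $105M.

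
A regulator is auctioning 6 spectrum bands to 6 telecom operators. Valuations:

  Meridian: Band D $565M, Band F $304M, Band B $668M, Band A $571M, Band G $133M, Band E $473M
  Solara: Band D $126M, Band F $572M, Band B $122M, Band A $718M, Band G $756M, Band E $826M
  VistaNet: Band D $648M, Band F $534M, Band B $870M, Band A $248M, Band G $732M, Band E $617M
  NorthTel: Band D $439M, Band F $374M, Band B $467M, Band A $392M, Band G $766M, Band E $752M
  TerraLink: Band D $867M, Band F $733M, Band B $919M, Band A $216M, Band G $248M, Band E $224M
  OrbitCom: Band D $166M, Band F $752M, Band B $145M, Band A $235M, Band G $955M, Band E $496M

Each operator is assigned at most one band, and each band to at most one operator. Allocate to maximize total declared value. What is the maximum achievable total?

Optimal: Meridian→Band A ($571M), Solara→Band E ($826M), VistaNet→Band B ($870M), NorthTel→Band G ($766M), TerraLink→Band D ($867M), OrbitCom→Band F ($752M) — total 571+826+870+766+867+752 = $4652M.
Max-entry greedy (repeatedly take the single best remaining cell) gives $4293M, worse by 359.
Swapping Meridian↔VistaNet (Meridian→Band B $668M, VistaNet→Band A $248M) loses 525.
Every other assignment is strictly worse.

Maximum total: $4652M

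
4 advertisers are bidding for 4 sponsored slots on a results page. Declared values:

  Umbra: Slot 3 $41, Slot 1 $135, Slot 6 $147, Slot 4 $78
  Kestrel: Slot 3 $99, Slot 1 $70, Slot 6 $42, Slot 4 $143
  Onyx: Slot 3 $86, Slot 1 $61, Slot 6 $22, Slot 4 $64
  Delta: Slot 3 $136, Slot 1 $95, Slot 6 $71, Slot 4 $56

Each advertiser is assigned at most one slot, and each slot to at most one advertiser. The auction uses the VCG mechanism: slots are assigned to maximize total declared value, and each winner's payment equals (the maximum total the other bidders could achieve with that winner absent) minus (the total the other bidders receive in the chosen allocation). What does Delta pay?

Delta pays $25.

Efficient allocation: Umbra→Slot 6 ($147), Kestrel→Slot 4 ($143), Onyx→Slot 1 ($61), Delta→Slot 3 ($136); total welfare W = $487.
Delta receives Slot 3 at value $136, so the others get W − 136 = $351.
Without Delta: best allocation of the remaining 3 bidders over all 4 slots is Umbra→Slot 6 ($147), Kestrel→Slot 4 ($143), Onyx→Slot 3 ($86), total $376.
VCG payment = (others' best without Delta) − (others' welfare with Delta) = 376 − 351 = $25.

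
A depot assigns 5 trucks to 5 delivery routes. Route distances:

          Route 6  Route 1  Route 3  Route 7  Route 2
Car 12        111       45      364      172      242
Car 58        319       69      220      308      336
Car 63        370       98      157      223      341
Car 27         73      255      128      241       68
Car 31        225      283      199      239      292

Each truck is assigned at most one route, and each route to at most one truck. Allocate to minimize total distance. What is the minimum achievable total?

Minimum total: 644 km

This is the linear assignment problem.
Optimal: Car 12→Route 6 (111 km), Car 58→Route 1 (69 km), Car 63→Route 3 (157 km), Car 27→Route 2 (68 km), Car 31→Route 7 (239 km) — total 111+69+157+68+239 = 644 km.
Row-greedy (each truck in turn takes its cheapest remaining route) gives 781 km, worse by 137.
Checked against all permutations: 644 km is optimal.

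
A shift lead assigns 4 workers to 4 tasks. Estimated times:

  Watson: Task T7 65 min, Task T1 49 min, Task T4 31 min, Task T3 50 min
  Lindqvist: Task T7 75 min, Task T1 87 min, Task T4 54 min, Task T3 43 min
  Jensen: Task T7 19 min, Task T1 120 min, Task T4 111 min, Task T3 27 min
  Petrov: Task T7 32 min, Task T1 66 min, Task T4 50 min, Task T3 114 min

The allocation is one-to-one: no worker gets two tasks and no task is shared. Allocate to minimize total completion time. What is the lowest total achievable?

Treat this as an assignment problem: match each worker to one task.
Optimal: Watson→Task T4 (31 min), Lindqvist→Task T3 (43 min), Jensen→Task T7 (19 min), Petrov→Task T1 (66 min) — total 31+43+19+66 = 159 min.
Column-greedy (each task in turn goes to its cheapest remaining worker) gives 161 min, worse by 2.

Min total: 159 min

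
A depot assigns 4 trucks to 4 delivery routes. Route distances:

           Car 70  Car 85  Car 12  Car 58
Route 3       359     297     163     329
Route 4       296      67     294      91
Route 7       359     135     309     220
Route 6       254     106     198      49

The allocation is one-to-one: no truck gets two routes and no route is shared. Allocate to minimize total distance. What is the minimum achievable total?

Optimal: Car 70→Route 7 (359 km), Car 85→Route 4 (67 km), Car 12→Route 3 (163 km), Car 58→Route 6 (49 km) — total 359+67+163+49 = 638 km.

Min total: 638 km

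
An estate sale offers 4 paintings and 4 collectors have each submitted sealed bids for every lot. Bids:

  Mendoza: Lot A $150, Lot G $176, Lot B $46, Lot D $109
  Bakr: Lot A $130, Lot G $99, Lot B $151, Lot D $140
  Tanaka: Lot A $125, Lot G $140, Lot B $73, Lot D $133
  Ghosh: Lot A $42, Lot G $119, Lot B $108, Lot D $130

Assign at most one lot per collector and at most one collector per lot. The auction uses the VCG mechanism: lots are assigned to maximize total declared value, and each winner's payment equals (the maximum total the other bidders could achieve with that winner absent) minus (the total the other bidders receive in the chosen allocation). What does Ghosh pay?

Efficient allocation: Mendoza→Lot G ($176), Bakr→Lot B ($151), Tanaka→Lot A ($125), Ghosh→Lot D ($130); total welfare W = $582.
Ghosh receives Lot D at value $130, so the others get W − 130 = $452.
Without Ghosh: best allocation of the remaining 3 bidders over all 4 lots is Mendoza→Lot G ($176), Bakr→Lot B ($151), Tanaka→Lot D ($133), total $460.
VCG payment = (others' best without Ghosh) − (others' welfare with Ghosh) = 460 − 452 = $8.

Ghosh pays $8.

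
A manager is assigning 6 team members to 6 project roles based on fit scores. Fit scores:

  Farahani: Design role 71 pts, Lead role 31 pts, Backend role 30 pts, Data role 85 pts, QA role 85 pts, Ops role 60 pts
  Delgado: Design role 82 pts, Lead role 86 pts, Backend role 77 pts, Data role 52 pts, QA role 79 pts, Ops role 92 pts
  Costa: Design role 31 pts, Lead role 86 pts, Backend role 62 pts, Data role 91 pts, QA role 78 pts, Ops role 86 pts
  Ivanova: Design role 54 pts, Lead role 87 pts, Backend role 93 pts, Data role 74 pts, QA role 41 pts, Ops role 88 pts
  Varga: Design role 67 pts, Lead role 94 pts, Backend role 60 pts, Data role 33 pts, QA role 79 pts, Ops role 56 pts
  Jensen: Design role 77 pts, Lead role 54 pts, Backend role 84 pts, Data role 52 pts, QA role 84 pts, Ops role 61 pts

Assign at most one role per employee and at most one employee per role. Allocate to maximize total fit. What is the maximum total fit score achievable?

Maximum total: 532 pts

Optimal: Farahani→QA role (85 pts), Delgado→Ops role (92 pts), Costa→Data role (91 pts), Ivanova→Backend role (93 pts), Varga→Lead role (94 pts), Jensen→Design role (77 pts) — total 85+92+91+93+94+77 = 532 pts.
Swapping Jensen↔Farahani (Jensen→QA role 84 pts, Farahani→Design role 71 pts) loses 7.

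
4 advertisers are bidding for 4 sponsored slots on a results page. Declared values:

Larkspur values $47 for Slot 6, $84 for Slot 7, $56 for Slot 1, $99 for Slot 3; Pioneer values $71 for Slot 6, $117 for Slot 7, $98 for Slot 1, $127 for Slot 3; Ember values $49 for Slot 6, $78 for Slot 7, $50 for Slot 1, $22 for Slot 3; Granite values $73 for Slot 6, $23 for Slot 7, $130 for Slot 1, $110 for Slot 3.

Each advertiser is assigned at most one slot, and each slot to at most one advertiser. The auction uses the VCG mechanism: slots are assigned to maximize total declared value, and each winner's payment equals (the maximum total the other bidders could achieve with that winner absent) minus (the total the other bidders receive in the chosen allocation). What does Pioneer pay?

Efficient allocation: Larkspur→Slot 3 ($99), Pioneer→Slot 7 ($117), Ember→Slot 6 ($49), Granite→Slot 1 ($130); total welfare W = $395.
Pioneer receives Slot 7 at value $117, so the others get W − 117 = $278.
Without Pioneer: best allocation of the remaining 3 bidders over all 4 slots is Larkspur→Slot 3 ($99), Ember→Slot 7 ($78), Granite→Slot 1 ($130), total $307.
VCG payment = (others' best without Pioneer) − (others' welfare with Pioneer) = 307 − 278 = $29.

Pioneer pays $29.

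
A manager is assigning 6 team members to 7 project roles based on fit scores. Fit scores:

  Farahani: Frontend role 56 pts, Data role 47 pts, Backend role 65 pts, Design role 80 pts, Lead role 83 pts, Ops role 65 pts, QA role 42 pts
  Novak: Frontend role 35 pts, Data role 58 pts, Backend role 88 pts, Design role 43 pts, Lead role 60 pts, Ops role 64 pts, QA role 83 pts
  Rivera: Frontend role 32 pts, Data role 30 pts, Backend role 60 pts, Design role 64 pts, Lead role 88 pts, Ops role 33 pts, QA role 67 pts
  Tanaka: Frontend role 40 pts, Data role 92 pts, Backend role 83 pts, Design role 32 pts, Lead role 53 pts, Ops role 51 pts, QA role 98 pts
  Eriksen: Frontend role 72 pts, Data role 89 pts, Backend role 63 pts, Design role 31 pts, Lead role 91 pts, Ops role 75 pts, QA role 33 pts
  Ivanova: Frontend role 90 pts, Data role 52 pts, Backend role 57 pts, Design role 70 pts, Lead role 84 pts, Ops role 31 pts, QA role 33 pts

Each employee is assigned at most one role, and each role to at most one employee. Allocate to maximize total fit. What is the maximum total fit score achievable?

Max total: 533 pts

Optimal: Farahani→Design role (80 pts), Novak→Backend role (88 pts), Rivera→Lead role (88 pts), Tanaka→QA role (98 pts), Eriksen→Data role (89 pts), Ivanova→Frontend role (90 pts) — total 80+88+88+98+89+90 = 533 pts.
Row-greedy (each employee in turn takes its best remaining role) gives 495 pts, worse by 38.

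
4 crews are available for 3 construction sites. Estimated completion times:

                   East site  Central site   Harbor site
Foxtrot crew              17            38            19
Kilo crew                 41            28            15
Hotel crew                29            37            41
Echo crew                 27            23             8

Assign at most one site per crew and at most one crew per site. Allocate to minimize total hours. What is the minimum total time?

Min total: 53 hours

Optimal: Foxtrot crew→East site (17 hours), Kilo crew→Central site (28 hours), Echo crew→Harbor site (8 hours) — total 17+28+8 = 53 hours.
Column-greedy (each site in turn goes to its cheapest remaining crew) gives 55 hours, worse by 2.
No other one-to-one assignment undercuts 53 hours.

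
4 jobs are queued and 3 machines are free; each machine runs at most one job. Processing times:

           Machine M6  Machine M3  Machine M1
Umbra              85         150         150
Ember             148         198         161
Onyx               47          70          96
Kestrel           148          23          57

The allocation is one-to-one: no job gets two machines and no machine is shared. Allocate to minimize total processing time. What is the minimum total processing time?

Min total: 204 min

Optimal: Umbra→Machine M6 (85 min), Kestrel→Machine M3 (23 min), Onyx→Machine M1 (96 min) — total 85+23+96 = 204 min.
Min-entry greedy (repeatedly take the single cheapest remaining cell) gives 220 min, worse by 16.
Swapping Umbra↔Onyx (Umbra→Machine M1 150 min, Onyx→Machine M6 47 min) adds 16.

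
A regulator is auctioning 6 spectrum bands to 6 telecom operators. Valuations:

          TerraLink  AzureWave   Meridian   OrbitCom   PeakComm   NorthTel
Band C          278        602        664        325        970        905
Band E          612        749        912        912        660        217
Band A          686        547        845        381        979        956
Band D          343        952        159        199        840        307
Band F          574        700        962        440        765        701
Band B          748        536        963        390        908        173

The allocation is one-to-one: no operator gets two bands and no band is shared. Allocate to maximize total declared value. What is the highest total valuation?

Max total: $5500M

Optimal: TerraLink→Band B ($748M), AzureWave→Band D ($952M), Meridian→Band F ($962M), OrbitCom→Band E ($912M), PeakComm→Band C ($970M), NorthTel→Band A ($956M) — total 748+952+962+912+970+956 = $5500M.
Max-entry greedy (repeatedly take the single best remaining cell) gives $5285M, worse by 215.
No other one-to-one assignment exceeds $5500M.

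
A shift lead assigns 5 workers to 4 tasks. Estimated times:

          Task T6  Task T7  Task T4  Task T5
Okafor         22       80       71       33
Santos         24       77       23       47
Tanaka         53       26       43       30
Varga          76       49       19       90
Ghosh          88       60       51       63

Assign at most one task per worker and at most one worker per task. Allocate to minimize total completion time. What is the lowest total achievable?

This is a one-to-one assignment (minimum-cost bipartite matching).
Optimal: Santos→Task T6 (24 min), Tanaka→Task T7 (26 min), Varga→Task T4 (19 min), Okafor→Task T5 (33 min) — total 24+26+19+33 = 102 min.
Column-greedy (each task in turn goes to its cheapest remaining worker) gives 114 min, worse by 12.

Minimum total: 102 min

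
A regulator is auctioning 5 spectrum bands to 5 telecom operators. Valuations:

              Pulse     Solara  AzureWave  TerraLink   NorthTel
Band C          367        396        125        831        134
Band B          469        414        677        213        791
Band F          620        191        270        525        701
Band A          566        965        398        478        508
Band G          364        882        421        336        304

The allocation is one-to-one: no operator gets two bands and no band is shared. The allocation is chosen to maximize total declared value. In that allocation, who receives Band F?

NorthTel receives Band F.

This is a one-to-one assignment (maximum-weight bipartite matching).
Optimal: Pulse→Band A ($566M), Solara→Band G ($882M), AzureWave→Band B ($677M), TerraLink→Band C ($831M), NorthTel→Band F ($701M) — total 566+882+677+831+701 = $3657M.
Row-greedy (each operator in turn takes its best remaining band) gives $3397M, worse by 260.
Swapping Solara↔NorthTel (Solara→Band F $191M, NorthTel→Band G $304M) loses 1088.
NorthTel's own top band is Band B ($791M), but forcing NorthTel→Band B and reassigning the rest optimally gives only $3628M — worse by 29.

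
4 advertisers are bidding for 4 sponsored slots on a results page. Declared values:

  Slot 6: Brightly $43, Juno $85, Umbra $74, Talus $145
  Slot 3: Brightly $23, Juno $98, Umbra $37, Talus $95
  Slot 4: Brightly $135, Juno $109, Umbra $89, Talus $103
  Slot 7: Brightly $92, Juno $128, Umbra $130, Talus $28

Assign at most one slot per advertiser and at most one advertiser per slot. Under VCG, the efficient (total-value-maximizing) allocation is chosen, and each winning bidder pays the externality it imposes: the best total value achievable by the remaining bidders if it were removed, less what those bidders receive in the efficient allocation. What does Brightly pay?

Brightly pays $11.

Efficient allocation: Brightly→Slot 4 ($135), Juno→Slot 3 ($98), Umbra→Slot 7 ($130), Talus→Slot 6 ($145); total welfare W = $508.
Brightly receives Slot 4 at value $135, so the others get W − 135 = $373.
Without Brightly: best allocation of the remaining 3 bidders over all 4 slots is Juno→Slot 4 ($109), Umbra→Slot 7 ($130), Talus→Slot 6 ($145), total $384.
VCG payment = (others' best without Brightly) − (others' welfare with Brightly) = 384 − 373 = $11.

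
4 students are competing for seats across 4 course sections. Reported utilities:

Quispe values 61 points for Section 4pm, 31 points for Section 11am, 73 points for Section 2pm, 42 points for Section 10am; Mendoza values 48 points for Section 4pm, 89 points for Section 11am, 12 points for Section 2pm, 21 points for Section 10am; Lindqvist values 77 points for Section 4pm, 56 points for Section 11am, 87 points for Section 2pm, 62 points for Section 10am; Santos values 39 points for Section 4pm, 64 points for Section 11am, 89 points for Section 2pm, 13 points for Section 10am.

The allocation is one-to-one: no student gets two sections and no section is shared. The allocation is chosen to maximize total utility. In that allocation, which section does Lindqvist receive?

This is the linear assignment problem.
Optimal: Quispe→Section 4pm (61 points), Mendoza→Section 11am (89 points), Lindqvist→Section 10am (62 points), Santos→Section 2pm (89 points) — total 61+89+62+89 = 301 points.
Swapping Quispe↔Lindqvist (Quispe→Section 10am 42 points, Lindqvist→Section 4pm 77 points) loses 4.
Checked against all permutations: 301 points is optimal.
Lindqvist's own top section is Section 2pm (87 points), but forcing Lindqvist→Section 2pm and reassigning the rest optimally gives only 257 points — worse by 44.

Lindqvist receives Section 10am.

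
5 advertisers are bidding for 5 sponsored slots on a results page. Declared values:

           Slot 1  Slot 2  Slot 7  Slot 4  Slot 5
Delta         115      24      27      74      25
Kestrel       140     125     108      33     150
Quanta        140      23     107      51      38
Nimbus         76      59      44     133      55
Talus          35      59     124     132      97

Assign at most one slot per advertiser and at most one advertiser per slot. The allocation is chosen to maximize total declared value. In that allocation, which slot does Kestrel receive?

Kestrel receives Slot 2.

This is the linear assignment problem.
Optimal: Delta→Slot 1 ($115), Kestrel→Slot 2 ($125), Quanta→Slot 7 ($107), Nimbus→Slot 4 ($133), Talus→Slot 5 ($97) — total 115+125+107+133+97 = $577.
Max-entry greedy (repeatedly take the single best remaining cell) gives $571, worse by 6.
Next-best assignment: Delta→Slot 2, Kestrel→Slot 5, Quanta→Slot 1, Nimbus→Slot 4, Talus→Slot 7 = $571.
Swapping Kestrel↔Quanta (Kestrel→Slot 7 $108, Quanta→Slot 2 $23) loses 101.
Kestrel's own top slot is Slot 5 ($150), but forcing Kestrel→Slot 5 and reassigning the rest optimally gives only $571 — worse by 6.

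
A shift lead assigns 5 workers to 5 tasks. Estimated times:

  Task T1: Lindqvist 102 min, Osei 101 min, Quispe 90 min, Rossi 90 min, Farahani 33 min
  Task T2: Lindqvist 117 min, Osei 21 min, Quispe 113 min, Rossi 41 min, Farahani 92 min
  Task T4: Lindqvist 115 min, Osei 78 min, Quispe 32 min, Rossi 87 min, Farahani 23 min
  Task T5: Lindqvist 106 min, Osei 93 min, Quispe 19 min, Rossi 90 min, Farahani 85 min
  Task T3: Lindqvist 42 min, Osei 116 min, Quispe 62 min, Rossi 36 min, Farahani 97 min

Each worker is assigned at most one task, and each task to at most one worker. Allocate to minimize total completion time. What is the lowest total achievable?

Optimal: Lindqvist→Task T3 (42 min), Osei→Task T2 (21 min), Quispe→Task T5 (19 min), Rossi→Task T1 (90 min), Farahani→Task T4 (23 min) — total 42+21+19+90+23 = 195 min.
Min-entry greedy (repeatedly take the single cheapest remaining cell) gives 201 min, worse by 6.
Next-best assignment: Lindqvist→Task T1, Osei→Task T2, Quispe→Task T5, Rossi→Task T3, Farahani→Task T4 = 201 min.
Every other assignment is strictly worse.

Minimum total: 195 min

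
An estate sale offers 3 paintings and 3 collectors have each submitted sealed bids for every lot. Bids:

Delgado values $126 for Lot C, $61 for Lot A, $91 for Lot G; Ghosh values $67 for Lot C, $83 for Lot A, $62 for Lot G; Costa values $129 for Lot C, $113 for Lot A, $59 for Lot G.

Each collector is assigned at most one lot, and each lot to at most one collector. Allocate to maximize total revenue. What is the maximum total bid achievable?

This is a one-to-one assignment (maximum-weight bipartite matching).
Optimal: Delgado→Lot G ($91), Ghosh→Lot A ($83), Costa→Lot C ($129) — total 91+83+129 = $303.

Maximum total: $303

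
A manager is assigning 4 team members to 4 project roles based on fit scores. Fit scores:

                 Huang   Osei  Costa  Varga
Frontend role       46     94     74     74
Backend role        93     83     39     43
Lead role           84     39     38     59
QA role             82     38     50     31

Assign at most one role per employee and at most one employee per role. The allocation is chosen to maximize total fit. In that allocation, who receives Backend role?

This is a one-to-one assignment (maximum-weight bipartite matching).
Optimal: Huang→QA role (82 pts), Osei→Backend role (83 pts), Costa→Frontend role (74 pts), Varga→Lead role (59 pts) — total 82+83+74+59 = 298 pts.
Max-entry greedy (repeatedly take the single best remaining cell) gives 296 pts, worse by 2.
Every other assignment is strictly worse.
Osei's own top role is Frontend role (94 pts), but forcing Osei→Frontend role and reassigning the rest optimally gives only 296 pts — worse by 2.

Osei receives Backend role.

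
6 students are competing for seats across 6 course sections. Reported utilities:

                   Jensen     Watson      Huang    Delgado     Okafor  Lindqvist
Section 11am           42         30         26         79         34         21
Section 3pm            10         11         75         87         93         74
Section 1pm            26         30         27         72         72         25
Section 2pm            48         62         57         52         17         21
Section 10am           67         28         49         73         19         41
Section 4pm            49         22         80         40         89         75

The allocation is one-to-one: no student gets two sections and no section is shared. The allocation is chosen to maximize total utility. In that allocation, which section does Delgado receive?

Treat this as an assignment problem: match each student to one section.
Optimal: Jensen→Section 10am (67 points), Watson→Section 2pm (62 points), Huang→Section 4pm (80 points), Delgado→Section 11am (79 points), Okafor→Section 1pm (72 points), Lindqvist→Section 3pm (74 points) — total 67+62+80+79+72+74 = 434 points.
Max-entry greedy (repeatedly take the single best remaining cell) gives 406 points, worse by 28.
Next-best assignment: Jensen→Section 10am, Watson→Section 2pm, Huang→Section 3pm, Delgado→Section 11am, Okafor→Section 1pm, Lindqvist→Section 4pm = 430 points.
Every other assignment is strictly worse.
Delgado's own top section is Section 3pm (87 points), but forcing Delgado→Section 3pm and reassigning the rest optimally gives only 389 points — worse by 45.

Delgado receives Section 11am.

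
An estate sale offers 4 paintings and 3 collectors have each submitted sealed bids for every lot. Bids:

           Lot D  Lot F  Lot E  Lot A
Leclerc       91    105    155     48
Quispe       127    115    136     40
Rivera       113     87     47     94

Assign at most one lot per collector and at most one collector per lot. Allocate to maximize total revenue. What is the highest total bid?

Maximum total: $383

Optimal: Leclerc→Lot E ($155), Quispe→Lot F ($115), Rivera→Lot D ($113) — total 155+115+113 = $383.
Column-greedy (each lot in turn goes to its best remaining collector) gives $279, worse by 104.
Next-best assignment: Leclerc→Lot E, Quispe→Lot D, Rivera→Lot A = $376.
Swapping Quispe↔Leclerc (Quispe→Lot E $136, Leclerc→Lot F $105) loses 29.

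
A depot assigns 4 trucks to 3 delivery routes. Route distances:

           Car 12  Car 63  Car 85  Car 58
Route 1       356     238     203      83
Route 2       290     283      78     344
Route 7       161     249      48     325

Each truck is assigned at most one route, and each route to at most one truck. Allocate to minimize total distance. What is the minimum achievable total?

This is the linear assignment problem.
Optimal: Car 58→Route 1 (83 km), Car 85→Route 2 (78 km), Car 12→Route 7 (161 km) — total 83+78+161 = 322 km.
Min-entry greedy (repeatedly take the single cheapest remaining cell) gives 414 km, worse by 92.
Next-best assignment: Car 58→Route 1, Car 85→Route 2, Car 63→Route 7 = 410 km.
Swapping Car 12↔Car 58 (Car 12→Route 1 356 km, Car 58→Route 7 325 km) adds 437.
Checked against all permutations: 322 km is optimal.

Minimum total: 322 km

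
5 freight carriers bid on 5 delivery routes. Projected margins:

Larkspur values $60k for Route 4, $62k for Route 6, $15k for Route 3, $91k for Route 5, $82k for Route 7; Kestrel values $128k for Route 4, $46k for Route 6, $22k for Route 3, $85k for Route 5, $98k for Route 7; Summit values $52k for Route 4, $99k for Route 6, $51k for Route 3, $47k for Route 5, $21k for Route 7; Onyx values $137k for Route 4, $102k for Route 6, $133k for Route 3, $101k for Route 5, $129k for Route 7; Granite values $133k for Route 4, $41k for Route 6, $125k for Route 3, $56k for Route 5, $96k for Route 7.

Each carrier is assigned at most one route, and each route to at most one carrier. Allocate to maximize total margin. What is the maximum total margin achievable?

Maximum total: $572k

Treat this as an assignment problem: match each carrier to one route.
Optimal: Larkspur→Route 5 ($91k), Kestrel→Route 4 ($128k), Summit→Route 6 ($99k), Onyx→Route 7 ($129k), Granite→Route 3 ($125k) — total 91+128+99+129+125 = $572k.
Max-entry greedy (repeatedly take the single best remaining cell) gives $550k, worse by 22.
Next-best assignment: Larkspur→Route 5, Kestrel→Route 7, Summit→Route 6, Onyx→Route 3, Granite→Route 4 = $554k.
No other one-to-one assignment exceeds $572k.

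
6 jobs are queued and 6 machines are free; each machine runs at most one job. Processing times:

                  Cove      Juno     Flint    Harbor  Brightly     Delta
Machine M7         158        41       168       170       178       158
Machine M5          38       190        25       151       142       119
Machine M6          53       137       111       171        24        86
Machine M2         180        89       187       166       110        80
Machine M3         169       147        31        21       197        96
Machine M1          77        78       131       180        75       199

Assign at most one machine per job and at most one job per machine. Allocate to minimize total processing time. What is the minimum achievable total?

Minimum total: 268 min

Optimal: Cove→Machine M1 (77 min), Juno→Machine M7 (41 min), Flint→Machine M5 (25 min), Harbor→Machine M3 (21 min), Brightly→Machine M6 (24 min), Delta→Machine M2 (80 min) — total 77+41+25+21+24+80 = 268 min.
Row-greedy (each job in turn takes its cheapest remaining machine) gives 499 min, worse by 231.
Checked against all permutations: 268 min is optimal.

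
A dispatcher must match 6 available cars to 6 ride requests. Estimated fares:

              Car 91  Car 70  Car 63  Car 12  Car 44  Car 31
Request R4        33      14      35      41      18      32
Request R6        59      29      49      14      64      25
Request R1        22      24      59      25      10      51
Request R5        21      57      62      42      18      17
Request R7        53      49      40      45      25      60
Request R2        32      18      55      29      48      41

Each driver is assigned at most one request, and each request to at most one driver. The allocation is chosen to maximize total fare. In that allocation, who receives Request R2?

Car 44 receives Request R2.

Optimal: Car 91→Request R6 ($59), Car 70→Request R5 ($57), Car 63→Request R1 ($59), Car 12→Request R4 ($41), Car 44→Request R2 ($48), Car 31→Request R7 ($60) — total 59+57+59+41+48+60 = $324.
Checked against all permutations: $324 is optimal.
Car 44's own top request is Request R6 ($64), but forcing Car 44→Request R6 and reassigning the rest optimally gives only $321 — worse by 3.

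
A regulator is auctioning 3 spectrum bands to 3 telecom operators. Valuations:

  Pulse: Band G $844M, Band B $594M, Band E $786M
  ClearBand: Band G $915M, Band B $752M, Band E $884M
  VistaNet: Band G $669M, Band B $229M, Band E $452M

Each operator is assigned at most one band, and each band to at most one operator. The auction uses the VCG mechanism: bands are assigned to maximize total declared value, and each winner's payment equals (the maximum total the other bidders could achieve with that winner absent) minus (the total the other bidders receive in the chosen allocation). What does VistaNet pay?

VistaNet pays $190M.

Efficient allocation: Pulse→Band E ($786M), ClearBand→Band B ($752M), VistaNet→Band G ($669M); total welfare W = $2207M.
VistaNet receives Band G at value $669M, so the others get W − 669 = $1538M.
Without VistaNet: best allocation of the remaining 2 bidders over all 3 bands is Pulse→Band G ($844M), ClearBand→Band E ($884M), total $1728M.
VCG payment = (others' best without VistaNet) − (others' welfare with VistaNet) = 1728 − 1538 = $190M.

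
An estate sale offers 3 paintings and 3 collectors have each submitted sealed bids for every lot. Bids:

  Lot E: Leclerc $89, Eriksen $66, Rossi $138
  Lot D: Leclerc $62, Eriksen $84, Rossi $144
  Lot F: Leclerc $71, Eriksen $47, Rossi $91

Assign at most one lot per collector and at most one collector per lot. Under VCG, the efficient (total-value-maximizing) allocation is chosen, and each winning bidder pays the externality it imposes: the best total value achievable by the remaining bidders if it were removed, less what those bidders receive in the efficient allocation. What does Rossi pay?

Efficient allocation: Leclerc→Lot F ($71), Eriksen→Lot D ($84), Rossi→Lot E ($138); total welfare W = $293.
Rossi receives Lot E at value $138, so the others get W − 138 = $155.
Without Rossi: best allocation of the remaining 2 bidders over all 3 lots is Leclerc→Lot E ($89), Eriksen→Lot D ($84), total $173.
VCG payment = (others' best without Rossi) − (others' welfare with Rossi) = 173 − 155 = $18.

Rossi pays $18.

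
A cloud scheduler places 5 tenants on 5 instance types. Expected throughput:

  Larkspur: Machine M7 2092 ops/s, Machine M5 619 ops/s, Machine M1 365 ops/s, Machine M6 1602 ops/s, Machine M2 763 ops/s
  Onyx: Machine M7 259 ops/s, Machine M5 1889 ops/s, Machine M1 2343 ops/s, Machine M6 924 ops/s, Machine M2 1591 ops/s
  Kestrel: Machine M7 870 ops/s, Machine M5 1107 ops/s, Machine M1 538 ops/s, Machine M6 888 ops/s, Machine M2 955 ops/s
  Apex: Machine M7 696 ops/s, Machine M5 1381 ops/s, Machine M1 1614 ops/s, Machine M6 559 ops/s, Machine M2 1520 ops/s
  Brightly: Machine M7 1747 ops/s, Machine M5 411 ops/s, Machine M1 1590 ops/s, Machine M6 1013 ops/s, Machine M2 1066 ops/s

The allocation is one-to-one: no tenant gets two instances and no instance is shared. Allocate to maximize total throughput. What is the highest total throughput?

Maximum total: 8319 ops/s

Optimal: Larkspur→Machine M6 (1602 ops/s), Onyx→Machine M1 (2343 ops/s), Kestrel→Machine M5 (1107 ops/s), Apex→Machine M2 (1520 ops/s), Brightly→Machine M7 (1747 ops/s) — total 1602+2343+1107+1520+1747 = 8319 ops/s.
Column-greedy (each instance in turn goes to its best remaining tenant) gives 7563 ops/s, worse by 756.
Next-best assignment: Larkspur→Machine M7, Onyx→Machine M1, Kestrel→Machine M5, Apex→Machine M2, Brightly→Machine M6 = 8075 ops/s.
Checked against all permutations: 8319 ops/s is optimal.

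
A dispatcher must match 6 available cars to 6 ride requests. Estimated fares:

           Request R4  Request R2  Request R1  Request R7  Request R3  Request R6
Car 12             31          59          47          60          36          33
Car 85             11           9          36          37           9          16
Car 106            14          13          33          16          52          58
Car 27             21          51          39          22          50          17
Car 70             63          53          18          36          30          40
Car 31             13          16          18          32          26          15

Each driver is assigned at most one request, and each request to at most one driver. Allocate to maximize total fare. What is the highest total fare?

Treat this as an assignment problem: match each driver to one request.
Optimal: Car 12→Request R2 ($59), Car 85→Request R1 ($36), Car 106→Request R6 ($58), Car 27→Request R3 ($50), Car 70→Request R4 ($63), Car 31→Request R7 ($32) — total 59+36+58+50+63+32 = $298.
Column-greedy (each request in turn goes to its best remaining driver) gives $265, worse by 33.
Swapping Car 27↔Car 106 (Car 27→Request R6 $17, Car 106→Request R3 $52) loses 39.
Checked against all permutations: $298 is optimal.

Maximum total: $298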